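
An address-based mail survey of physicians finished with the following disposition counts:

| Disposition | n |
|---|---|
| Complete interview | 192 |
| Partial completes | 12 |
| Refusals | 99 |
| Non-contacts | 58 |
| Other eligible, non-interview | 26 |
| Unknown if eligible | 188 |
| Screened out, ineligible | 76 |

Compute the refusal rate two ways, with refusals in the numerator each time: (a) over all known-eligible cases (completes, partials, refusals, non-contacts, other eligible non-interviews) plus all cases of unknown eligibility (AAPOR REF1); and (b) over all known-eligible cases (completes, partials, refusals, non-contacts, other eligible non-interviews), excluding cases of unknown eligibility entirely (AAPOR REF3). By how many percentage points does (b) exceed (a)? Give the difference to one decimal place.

Numerator = 99
Base = 192 + 12 + 99 + 58 + 26 + 188 = 575
REF1 = 99 / 575 = 0.1722
Base = 192 + 12 + 99 + 58 + 26 = 387
REF3 = 99 / 387 = 0.2558
Difference = 25.58 − 17.22 = 8.36 percentage points

8.4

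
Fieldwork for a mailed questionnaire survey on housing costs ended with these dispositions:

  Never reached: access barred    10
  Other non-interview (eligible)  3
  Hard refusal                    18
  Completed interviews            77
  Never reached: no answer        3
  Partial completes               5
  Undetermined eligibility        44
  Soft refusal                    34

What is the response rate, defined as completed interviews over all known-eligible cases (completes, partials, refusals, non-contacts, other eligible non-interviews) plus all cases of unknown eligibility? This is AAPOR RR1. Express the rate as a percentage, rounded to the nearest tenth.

Refused = 18 + 34 = 52
No answer / not reached = 3 + 10 = 13
Numerator → 77
Base → 77 + 5 + 52 + 13 + 3 + 44 = 194
RR1 = 77 / 194 = 0.3969

39.7%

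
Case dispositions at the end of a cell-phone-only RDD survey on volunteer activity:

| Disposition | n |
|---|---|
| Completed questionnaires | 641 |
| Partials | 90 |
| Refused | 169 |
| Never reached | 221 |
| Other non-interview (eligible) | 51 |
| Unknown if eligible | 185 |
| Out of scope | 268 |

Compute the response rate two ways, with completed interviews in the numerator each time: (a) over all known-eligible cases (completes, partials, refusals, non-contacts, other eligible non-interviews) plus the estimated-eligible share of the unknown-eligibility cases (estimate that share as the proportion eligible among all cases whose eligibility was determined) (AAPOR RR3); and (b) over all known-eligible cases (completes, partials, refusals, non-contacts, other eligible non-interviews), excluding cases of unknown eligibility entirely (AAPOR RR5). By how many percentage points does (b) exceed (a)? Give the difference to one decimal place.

6.2

Num: 641
Eligible (known): 641 + 90 + 169 + 221 + 51 = 1172
e = 1172 / (1172 + 268) = 1172 / 1440 = 0.8139
Eligible share of unknowns: 0.8139 × 185 = 150.57
Denom: 1172 + 150.57 = 1322.57
RR3 = 641 / 1322.57 = 0.4847
Denom: 641 + 90 + 169 + 221 + 51 = 1172
RR5 = 641 / 1172 = 0.5469
Difference = 54.69 − 48.47 = 6.22 percentage points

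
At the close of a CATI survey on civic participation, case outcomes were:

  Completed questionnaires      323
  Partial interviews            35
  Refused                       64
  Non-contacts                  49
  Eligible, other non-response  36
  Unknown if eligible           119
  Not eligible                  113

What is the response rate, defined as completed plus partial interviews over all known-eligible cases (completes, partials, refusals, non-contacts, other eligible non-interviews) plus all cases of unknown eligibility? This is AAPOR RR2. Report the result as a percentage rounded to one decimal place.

Numerator → 323 + 35 = 358
Denom → 323 + 35 + 64 + 49 + 36 + 119 = 626
RR2 = 358 / 626 = 0.5719

57.2%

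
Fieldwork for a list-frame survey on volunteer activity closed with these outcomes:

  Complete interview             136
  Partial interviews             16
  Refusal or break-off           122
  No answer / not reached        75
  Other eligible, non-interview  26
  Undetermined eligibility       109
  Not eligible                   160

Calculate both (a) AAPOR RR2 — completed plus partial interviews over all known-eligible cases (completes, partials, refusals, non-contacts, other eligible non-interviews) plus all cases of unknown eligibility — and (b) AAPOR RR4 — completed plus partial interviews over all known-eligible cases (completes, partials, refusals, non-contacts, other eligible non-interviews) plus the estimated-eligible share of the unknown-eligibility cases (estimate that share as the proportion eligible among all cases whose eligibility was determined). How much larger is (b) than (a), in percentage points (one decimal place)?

2.3

Top: 136 + 16 = 152
Denominator: 136 + 16 + 122 + 75 + 26 + 109 = 484
RR2 = 152 / 484 = 0.3140
Determined eligible: 136 + 16 + 122 + 75 + 26 = 375
e = 375 / (375 + 160) = 375 / 535 = 0.7009
Eligible share of unknowns: 0.7009 × 109 = 76.40
Denominator: 375 + 76.40 = 451.40
RR4 = 152 / 451.40 = 0.3367
Difference = 33.67 − 31.40 = 2.27 percentage points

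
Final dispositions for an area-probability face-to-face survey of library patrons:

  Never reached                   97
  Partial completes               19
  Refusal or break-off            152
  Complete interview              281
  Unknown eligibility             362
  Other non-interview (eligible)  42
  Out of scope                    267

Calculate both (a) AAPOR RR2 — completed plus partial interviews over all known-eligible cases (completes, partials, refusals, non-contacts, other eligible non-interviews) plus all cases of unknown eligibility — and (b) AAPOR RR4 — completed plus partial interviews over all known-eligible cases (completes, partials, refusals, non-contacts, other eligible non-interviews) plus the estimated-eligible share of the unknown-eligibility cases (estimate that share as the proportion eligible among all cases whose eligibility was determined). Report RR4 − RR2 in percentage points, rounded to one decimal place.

4.2

Num → 281 + 19 = 300
Denom → 281 + 19 + 152 + 97 + 42 + 362 = 953
RR2 = 300 / 953 = 0.3148
Eligible (known) → 281 + 19 + 152 + 97 + 42 = 591
e = 591 / (591 + 267) = 591 / 858 = 0.6888
e × U → 0.6888 × 362 = 249.35
Denom → 591 + 249.35 = 840.35
RR4 = 300 / 840.35 = 0.3570
Difference = 35.70 − 31.48 = 4.22 percentage points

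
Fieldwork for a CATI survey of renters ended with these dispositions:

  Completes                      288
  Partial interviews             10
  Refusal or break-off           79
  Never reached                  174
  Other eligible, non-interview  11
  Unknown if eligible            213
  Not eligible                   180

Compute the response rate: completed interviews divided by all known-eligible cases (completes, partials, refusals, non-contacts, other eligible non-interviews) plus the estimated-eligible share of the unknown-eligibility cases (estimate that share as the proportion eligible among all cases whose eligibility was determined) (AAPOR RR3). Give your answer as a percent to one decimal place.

Top → 288
Known eligible → 288 + 10 + 79 + 174 + 11 = 562
e = 562 / (562 + 180) = 562 / 742 = 0.7574
e × U → 0.7574 × 213 = 161.33
Base → 562 + 161.33 = 723.33
RR3 = 288 / 723.33 = 0.3982

39.8%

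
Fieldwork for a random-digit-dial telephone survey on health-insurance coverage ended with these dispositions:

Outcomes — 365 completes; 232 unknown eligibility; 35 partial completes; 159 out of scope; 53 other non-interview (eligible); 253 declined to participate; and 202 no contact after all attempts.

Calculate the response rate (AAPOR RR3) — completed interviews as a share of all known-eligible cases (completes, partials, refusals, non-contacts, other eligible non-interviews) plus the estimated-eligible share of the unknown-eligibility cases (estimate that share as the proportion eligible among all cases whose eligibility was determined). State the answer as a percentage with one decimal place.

Numerator: 365
Determined eligible: 365 + 35 + 253 + 202 + 53 = 908
e = 908 / (908 + 159) = 908 / 1067 = 0.8510
Eligible share of unknowns: 0.8510 × 232 = 197.43
Base: 908 + 197.43 = 1105.43
RR3 = 365 / 1105.43 = 0.3302

33.0%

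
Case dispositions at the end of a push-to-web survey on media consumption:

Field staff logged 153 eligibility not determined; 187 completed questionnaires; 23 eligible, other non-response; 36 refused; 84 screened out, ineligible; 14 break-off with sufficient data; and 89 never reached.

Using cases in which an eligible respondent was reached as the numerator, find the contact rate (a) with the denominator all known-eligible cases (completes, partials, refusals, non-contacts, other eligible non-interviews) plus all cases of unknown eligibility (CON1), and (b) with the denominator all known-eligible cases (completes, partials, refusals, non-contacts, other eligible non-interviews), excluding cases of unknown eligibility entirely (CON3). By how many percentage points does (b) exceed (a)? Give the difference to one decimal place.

22.7

Num: 187 + 14 + 36 + 23 = 260
Base: 187 + 14 + 36 + 89 + 23 + 153 = 502
CON1 = 260 / 502 = 0.5179
Base: 187 + 14 + 36 + 89 + 23 = 349
CON3 = 260 / 349 = 0.7450
Difference = 74.50 − 51.79 = 22.71 percentage points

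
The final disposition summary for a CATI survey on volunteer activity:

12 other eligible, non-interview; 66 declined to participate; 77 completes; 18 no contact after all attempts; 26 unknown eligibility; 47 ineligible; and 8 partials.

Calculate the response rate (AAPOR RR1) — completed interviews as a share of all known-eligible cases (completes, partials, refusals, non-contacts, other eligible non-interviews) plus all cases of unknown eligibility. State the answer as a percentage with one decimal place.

Top → 77
Denominator → 77 + 8 + 66 + 18 + 12 + 26 = 207
RR1 = 77 / 207 = 0.3720

37.2%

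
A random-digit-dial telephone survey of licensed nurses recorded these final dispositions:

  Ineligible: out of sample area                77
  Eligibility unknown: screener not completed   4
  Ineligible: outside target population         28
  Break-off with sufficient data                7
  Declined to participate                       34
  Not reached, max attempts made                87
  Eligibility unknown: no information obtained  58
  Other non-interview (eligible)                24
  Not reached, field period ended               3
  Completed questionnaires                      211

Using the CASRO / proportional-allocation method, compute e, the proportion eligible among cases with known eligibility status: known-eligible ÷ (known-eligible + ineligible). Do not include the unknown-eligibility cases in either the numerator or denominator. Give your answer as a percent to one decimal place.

No answer / not reached = 3 + 87 = 90
Unknown eligibility = 4 + 58 = 62
Not eligible = 28 + 77 = 105
Determined eligible: 211 + 7 + 34 + 90 + 24 = 366
e = 366 / (366 + 105) = 366 / 471 = 0.7771

77.7%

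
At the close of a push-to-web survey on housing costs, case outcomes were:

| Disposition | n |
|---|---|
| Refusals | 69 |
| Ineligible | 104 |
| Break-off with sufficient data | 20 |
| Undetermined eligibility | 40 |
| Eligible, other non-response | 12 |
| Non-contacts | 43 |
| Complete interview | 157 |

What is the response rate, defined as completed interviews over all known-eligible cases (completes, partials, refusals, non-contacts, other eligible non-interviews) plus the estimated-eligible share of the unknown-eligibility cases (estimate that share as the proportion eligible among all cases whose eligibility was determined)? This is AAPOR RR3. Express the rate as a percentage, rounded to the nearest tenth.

47.5%

Numerator = 157
Eligible (known) = 157 + 20 + 69 + 43 + 12 = 301
e = 301 / (301 + 104) = 301 / 405 = 0.7432
Estimated eligible among unknowns = 0.7432 × 40 = 29.73
Base = 301 + 29.73 = 330.73
RR3 = 157 / 330.73 = 0.4747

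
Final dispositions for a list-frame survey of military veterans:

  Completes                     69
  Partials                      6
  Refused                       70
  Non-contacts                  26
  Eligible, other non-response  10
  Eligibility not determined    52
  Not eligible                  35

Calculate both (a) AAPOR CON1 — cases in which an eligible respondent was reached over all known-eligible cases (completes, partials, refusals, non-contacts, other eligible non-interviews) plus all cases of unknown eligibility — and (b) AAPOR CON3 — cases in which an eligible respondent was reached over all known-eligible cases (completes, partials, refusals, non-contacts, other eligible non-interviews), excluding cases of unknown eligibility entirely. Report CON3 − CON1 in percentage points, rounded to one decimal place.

Num: 69 + 6 + 70 + 10 = 155
Base: 69 + 6 + 70 + 26 + 10 + 52 = 233
CON1 = 155 / 233 = 0.6652
Base: 69 + 6 + 70 + 26 + 10 = 181
CON3 = 155 / 181 = 0.8564
Difference = 85.64 − 66.52 = 19.12 percentage points

19.1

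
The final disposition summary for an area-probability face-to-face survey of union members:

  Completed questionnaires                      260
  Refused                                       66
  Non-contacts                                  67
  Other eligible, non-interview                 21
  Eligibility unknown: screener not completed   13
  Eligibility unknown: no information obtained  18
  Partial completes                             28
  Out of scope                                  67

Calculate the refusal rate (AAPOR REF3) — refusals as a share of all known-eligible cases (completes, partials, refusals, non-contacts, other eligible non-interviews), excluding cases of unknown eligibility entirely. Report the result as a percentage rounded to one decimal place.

Unknown eligibility = 13 + 18 = 31
Top: 66
Denom: 260 + 28 + 66 + 67 + 21 = 442
REF3 = 66 / 442 = 0.1493

14.9%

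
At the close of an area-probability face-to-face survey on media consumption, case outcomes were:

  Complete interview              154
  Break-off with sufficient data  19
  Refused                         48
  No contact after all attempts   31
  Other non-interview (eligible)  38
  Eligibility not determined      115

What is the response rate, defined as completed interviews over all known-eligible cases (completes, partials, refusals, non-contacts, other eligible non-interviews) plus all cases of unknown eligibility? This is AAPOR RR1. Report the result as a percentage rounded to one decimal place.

Numerator: 154
Denom: 154 + 19 + 48 + 31 + 38 + 115 = 405
RR1 = 154 / 405 = 0.3802

38.0%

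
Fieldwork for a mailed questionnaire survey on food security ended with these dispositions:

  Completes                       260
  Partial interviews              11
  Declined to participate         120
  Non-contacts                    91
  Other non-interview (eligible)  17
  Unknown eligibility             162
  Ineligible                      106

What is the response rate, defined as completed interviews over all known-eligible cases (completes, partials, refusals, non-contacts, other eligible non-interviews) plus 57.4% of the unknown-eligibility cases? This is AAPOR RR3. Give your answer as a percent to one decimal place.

Num → 260
Eligible (known) → 260 + 11 + 120 + 91 + 17 = 499
Estimated eligible among unknowns → 0.5740 × 162 = 92.99
Denominator → 499 + 92.99 = 591.99
RR3 = 260 / 591.99 = 0.4392

43.9%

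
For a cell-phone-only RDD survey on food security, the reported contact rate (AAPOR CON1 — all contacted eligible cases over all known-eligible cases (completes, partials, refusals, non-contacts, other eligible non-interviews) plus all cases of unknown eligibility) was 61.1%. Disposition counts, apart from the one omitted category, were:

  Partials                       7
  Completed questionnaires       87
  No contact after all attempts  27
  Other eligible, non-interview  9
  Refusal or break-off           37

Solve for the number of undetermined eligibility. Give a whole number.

62

Top → 87 + 7 + 37 + 9 = 140
CON1 = 140 / D = 0.611
D = 140 / 0.611 = 229.1
Rest of base = 167
undetermined eligibility = 229.1 − 167 ≈ 62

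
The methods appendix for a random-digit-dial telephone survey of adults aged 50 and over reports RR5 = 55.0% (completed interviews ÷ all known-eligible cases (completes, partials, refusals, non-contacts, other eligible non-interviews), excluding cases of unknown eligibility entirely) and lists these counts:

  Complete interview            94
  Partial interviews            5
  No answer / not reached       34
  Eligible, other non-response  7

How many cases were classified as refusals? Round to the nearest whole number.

31

RR5 = 94 / D = 0.550
D = 94 / 0.550 = 170.9
Remaining denominator categories sum to 140
refusals = 170.9 − 140 ≈ 31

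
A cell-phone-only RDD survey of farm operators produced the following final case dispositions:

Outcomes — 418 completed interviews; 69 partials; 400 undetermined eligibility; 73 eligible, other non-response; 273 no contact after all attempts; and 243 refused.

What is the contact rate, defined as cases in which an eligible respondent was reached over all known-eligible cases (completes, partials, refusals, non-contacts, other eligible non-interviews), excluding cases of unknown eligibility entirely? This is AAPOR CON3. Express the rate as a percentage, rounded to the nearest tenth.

74.6%

Numerator = 418 + 69 + 243 + 73 = 803
Base = 418 + 69 + 243 + 273 + 73 = 1076
CON3 = 803 / 1076 = 0.7463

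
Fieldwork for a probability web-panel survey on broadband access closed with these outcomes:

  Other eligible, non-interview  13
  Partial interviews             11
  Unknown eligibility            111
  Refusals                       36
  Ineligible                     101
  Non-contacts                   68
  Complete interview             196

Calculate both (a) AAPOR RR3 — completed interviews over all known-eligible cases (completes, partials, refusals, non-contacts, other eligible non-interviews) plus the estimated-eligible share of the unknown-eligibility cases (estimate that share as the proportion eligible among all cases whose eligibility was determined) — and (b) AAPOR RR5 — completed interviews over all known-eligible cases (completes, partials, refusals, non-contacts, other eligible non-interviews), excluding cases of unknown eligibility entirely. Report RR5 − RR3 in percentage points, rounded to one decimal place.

12.5

Num = 196
Eligible (known) = 196 + 11 + 36 + 68 + 13 = 324
e = 324 / (324 + 101) = 324 / 425 = 0.7624
Eligible share of unknowns = 0.7624 × 111 = 84.63
Denom = 324 + 84.63 = 408.63
RR3 = 196 / 408.63 = 0.4797
Denom = 196 + 11 + 36 + 68 + 13 = 324
RR5 = 196 / 324 = 0.6049
Difference = 60.49 − 47.97 = 12.52 percentage points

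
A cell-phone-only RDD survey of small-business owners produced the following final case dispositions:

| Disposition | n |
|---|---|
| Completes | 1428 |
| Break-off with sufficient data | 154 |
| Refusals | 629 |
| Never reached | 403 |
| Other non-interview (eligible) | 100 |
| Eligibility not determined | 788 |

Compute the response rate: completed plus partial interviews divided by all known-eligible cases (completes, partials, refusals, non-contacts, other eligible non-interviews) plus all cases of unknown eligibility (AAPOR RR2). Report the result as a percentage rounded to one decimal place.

45.2%

Num: 1428 + 154 = 1582
Denominator: 1428 + 154 + 629 + 403 + 100 + 788 = 3502
RR2 = 1582 / 3502 = 0.4517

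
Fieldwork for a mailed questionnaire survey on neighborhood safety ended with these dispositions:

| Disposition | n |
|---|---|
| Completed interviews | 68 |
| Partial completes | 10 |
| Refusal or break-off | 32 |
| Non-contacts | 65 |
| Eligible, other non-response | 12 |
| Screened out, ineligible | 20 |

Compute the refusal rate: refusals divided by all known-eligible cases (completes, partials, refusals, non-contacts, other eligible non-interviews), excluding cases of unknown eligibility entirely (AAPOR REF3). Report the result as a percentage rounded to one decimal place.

17.1%

Num = 32
Denom = 68 + 10 + 32 + 65 + 12 = 187
REF3 = 32 / 187 = 0.1711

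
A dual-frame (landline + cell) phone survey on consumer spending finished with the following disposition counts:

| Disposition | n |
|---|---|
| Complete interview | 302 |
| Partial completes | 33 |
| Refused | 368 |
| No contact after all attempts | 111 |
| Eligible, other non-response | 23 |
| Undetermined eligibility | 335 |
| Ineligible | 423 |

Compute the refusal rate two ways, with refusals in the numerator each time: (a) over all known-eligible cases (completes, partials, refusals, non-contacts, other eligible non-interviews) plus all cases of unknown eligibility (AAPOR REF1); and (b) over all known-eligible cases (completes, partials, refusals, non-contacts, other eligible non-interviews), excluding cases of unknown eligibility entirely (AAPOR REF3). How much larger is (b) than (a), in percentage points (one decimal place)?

12.6

Numerator: 368
Denominator: 302 + 33 + 368 + 111 + 23 + 335 = 1172
REF1 = 368 / 1172 = 0.3140
Denominator: 302 + 33 + 368 + 111 + 23 = 837
REF3 = 368 / 837 = 0.4397
Difference = 43.97 − 31.40 = 12.57 percentage points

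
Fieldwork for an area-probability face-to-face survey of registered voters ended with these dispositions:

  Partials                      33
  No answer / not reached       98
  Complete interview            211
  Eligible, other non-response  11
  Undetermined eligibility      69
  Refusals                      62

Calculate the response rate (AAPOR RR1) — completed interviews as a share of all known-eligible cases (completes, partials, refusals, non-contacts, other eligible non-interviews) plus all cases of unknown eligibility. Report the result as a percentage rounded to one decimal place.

43.6%

Num = 211
Denom = 211 + 33 + 62 + 98 + 11 + 69 = 484
RR1 = 211 / 484 = 0.4360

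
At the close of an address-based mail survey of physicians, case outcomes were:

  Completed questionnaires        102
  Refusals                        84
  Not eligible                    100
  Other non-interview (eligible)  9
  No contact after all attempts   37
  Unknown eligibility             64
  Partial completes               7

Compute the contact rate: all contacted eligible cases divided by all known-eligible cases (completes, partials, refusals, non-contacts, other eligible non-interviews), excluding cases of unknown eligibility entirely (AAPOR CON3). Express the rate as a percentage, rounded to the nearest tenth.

Numerator → 102 + 7 + 84 + 9 = 202
Denom → 102 + 7 + 84 + 37 + 9 = 239
CON3 = 202 / 239 = 0.8452

84.5%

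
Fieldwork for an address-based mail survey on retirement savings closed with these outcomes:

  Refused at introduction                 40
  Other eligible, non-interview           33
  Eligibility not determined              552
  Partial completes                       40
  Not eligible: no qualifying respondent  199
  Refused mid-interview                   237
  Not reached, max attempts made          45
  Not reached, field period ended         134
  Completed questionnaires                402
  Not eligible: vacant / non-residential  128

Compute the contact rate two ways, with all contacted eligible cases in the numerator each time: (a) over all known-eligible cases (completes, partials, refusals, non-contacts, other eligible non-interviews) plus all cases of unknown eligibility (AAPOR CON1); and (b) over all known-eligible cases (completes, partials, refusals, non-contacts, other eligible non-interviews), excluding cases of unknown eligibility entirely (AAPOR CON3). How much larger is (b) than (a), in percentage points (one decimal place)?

Refused = 40 + 237 = 277
Never reached = 134 + 45 = 179
Ineligible = 199 + 128 = 327
Top: 402 + 40 + 277 + 33 = 752
Denominator: 402 + 40 + 277 + 179 + 33 + 552 = 1483
CON1 = 752 / 1483 = 0.5071
Denominator: 402 + 40 + 277 + 179 + 33 = 931
CON3 = 752 / 931 = 0.8077
Difference = 80.77 − 50.71 = 30.06 percentage points

30.1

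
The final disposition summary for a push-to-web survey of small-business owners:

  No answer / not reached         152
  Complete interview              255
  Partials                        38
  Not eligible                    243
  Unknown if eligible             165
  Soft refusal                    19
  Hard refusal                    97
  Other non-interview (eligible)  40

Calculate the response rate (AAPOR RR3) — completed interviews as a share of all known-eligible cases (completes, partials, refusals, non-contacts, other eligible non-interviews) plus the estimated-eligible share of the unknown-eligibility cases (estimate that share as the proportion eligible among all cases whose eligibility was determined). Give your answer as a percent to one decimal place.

Refusal or break-off = 97 + 19 = 116
Top: 255
Known eligible: 255 + 38 + 116 + 152 + 40 = 601
e = 601 / (601 + 243) = 601 / 844 = 0.7121
Estimated eligible among unknowns: 0.7121 × 165 = 117.50
Base: 601 + 117.50 = 718.50
RR3 = 255 / 718.50 = 0.3549

35.5%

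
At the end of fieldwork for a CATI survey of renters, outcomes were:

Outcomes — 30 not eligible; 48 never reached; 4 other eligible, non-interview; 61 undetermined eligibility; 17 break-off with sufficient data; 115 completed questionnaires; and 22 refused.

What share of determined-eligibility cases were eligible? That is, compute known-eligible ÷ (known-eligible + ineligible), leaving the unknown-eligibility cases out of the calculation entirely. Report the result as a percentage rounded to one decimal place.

Determined eligible → 115 + 17 + 22 + 48 + 4 = 206
e = 206 / (206 + 30) = 206 / 236 = 0.8729

87.3%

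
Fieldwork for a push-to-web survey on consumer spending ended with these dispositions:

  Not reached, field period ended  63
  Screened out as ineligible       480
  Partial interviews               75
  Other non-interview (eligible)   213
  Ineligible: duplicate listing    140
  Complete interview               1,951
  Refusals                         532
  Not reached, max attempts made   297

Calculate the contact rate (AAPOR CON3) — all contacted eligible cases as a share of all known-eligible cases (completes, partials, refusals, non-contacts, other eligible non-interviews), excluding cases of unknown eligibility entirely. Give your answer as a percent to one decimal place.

88.5%

No answer / not reached = 63 + 297 = 360
Not eligible = 480 + 140 = 620
Num: 1951 + 75 + 532 + 213 = 2771
Base: 1951 + 75 + 532 + 360 + 213 = 3131
CON3 = 2771 / 3131 = 0.8850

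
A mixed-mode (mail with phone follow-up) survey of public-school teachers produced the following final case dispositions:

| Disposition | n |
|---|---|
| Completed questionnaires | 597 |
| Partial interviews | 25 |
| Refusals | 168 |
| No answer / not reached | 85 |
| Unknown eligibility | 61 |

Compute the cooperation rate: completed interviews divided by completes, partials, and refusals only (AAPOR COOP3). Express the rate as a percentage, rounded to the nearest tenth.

Top: 597
Denominator: 597 + 25 + 168 = 790
COOP3 = 597 / 790 = 0.7557

75.6%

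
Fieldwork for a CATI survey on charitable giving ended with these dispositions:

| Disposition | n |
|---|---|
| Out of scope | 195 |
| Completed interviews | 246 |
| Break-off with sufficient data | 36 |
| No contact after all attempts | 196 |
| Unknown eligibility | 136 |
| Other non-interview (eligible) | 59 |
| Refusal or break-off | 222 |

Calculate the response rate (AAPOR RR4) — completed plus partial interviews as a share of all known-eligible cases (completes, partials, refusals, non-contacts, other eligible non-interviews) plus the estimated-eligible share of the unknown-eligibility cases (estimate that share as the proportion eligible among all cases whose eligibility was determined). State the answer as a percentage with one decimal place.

Num → 246 + 36 = 282
Known eligible → 246 + 36 + 222 + 196 + 59 = 759
e = 759 / (759 + 195) = 759 / 954 = 0.7956
Estimated eligible among unknowns → 0.7956 × 136 = 108.20
Denominator → 759 + 108.20 = 867.20
RR4 = 282 / 867.20 = 0.3252

32.5%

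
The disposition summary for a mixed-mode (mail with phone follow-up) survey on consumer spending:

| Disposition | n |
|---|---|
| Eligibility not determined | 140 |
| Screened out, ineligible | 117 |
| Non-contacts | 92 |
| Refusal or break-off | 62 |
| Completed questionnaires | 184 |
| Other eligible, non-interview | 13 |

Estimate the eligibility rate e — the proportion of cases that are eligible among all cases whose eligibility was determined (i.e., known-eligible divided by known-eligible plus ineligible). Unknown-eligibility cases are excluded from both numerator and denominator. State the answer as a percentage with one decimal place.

Determined eligible: 184 + 62 + 92 + 13 = 351
e = 351 / (351 + 117) = 351 / 468 = 0.7500

75.0%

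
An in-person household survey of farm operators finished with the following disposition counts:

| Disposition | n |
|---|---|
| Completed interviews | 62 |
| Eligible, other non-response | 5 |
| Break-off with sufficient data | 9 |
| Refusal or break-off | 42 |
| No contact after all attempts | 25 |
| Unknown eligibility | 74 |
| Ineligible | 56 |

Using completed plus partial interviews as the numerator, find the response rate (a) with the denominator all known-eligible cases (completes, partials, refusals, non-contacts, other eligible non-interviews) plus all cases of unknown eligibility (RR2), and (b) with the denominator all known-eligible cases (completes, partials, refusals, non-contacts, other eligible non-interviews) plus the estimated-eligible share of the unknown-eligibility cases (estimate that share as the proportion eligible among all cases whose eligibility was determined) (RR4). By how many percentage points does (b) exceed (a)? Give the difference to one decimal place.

3.5

Numerator → 62 + 9 = 71
Denominator → 62 + 9 + 42 + 25 + 5 + 74 = 217
RR2 = 71 / 217 = 0.3272
Determined eligible → 62 + 9 + 42 + 25 + 5 = 143
e = 143 / (143 + 56) = 143 / 199 = 0.7186
e × U → 0.7186 × 74 = 53.18
Denominator → 143 + 53.18 = 196.18
RR4 = 71 / 196.18 = 0.3619
Difference = 36.19 − 32.72 = 3.47 percentage points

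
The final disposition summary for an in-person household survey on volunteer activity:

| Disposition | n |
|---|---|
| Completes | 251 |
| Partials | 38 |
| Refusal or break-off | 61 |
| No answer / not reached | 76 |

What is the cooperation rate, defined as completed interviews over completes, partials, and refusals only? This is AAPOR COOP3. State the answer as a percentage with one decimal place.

71.7%

Top → 251
Base → 251 + 38 + 61 = 350
COOP3 = 251 / 350 = 0.7171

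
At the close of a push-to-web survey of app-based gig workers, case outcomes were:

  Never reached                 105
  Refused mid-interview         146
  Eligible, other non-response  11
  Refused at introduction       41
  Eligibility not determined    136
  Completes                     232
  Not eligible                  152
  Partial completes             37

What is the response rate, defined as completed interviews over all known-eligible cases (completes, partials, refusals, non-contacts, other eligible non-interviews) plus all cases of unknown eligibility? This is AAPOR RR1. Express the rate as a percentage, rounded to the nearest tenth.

32.8%

Declined to participate = 41 + 146 = 187
Top → 232
Base → 232 + 37 + 187 + 105 + 11 + 136 = 708
RR1 = 232 / 708 = 0.3277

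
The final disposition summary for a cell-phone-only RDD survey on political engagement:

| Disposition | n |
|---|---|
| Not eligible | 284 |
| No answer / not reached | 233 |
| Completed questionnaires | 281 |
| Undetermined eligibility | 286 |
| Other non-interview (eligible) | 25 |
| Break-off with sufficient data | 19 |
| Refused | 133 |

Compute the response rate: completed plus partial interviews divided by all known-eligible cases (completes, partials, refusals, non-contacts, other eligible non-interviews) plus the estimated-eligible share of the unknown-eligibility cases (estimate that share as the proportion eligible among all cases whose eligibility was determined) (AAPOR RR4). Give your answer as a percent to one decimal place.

33.6%

Num = 281 + 19 = 300
Known eligible = 281 + 19 + 133 + 233 + 25 = 691
e = 691 / (691 + 284) = 691 / 975 = 0.7087
Estimated eligible among unknowns = 0.7087 × 286 = 202.69
Base = 691 + 202.69 = 893.69
RR4 = 300 / 893.69 = 0.3357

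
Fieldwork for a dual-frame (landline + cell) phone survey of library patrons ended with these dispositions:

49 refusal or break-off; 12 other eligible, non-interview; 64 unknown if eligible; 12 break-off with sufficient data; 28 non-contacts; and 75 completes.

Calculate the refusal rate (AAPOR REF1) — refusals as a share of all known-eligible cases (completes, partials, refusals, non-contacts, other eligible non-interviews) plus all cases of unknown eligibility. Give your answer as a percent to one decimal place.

Top = 49
Denom = 75 + 12 + 49 + 28 + 12 + 64 = 240
REF1 = 49 / 240 = 0.2042

20.4%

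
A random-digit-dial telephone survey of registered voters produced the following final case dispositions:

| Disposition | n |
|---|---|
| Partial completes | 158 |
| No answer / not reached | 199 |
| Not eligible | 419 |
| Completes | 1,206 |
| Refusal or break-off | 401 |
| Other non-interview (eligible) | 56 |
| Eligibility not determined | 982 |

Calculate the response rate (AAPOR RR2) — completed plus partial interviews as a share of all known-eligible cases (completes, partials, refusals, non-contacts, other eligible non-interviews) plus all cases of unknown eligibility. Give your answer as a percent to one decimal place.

Top = 1206 + 158 = 1364
Denom = 1206 + 158 + 401 + 199 + 56 + 982 = 3002
RR2 = 1364 / 3002 = 0.4544

45.4%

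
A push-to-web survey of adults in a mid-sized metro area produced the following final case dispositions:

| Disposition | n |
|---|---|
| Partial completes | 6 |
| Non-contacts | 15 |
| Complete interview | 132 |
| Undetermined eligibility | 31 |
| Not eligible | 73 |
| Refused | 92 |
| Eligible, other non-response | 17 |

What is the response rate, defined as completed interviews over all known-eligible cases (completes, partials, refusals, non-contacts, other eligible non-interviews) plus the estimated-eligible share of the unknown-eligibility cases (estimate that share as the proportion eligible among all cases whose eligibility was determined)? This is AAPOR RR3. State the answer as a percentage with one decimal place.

Num: 132
Known eligible: 132 + 6 + 92 + 15 + 17 = 262
e = 262 / (262 + 73) = 262 / 335 = 0.7821
Estimated eligible among unknowns: 0.7821 × 31 = 24.25
Denom: 262 + 24.25 = 286.25
RR3 = 132 / 286.25 = 0.4611

46.1%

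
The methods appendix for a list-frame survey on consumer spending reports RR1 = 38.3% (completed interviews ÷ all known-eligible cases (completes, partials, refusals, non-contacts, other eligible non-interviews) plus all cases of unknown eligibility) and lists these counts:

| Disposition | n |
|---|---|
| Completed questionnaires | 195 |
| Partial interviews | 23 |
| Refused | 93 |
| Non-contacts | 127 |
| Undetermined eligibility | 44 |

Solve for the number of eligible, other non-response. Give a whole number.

RR1 = 195 / D = 0.383
D = 195 / 0.383 = 509.1
Remaining denominator categories sum to 482
eligible, other non-response = 509.1 − 482 ≈ 27

27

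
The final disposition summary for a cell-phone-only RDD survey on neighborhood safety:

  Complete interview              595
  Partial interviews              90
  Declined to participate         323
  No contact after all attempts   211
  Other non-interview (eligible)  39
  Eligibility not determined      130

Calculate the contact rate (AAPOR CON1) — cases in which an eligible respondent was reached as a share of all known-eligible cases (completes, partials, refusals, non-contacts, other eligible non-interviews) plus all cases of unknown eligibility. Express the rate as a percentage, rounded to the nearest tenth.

75.4%

Num: 595 + 90 + 323 + 39 = 1047
Base: 595 + 90 + 323 + 211 + 39 + 130 = 1388
CON1 = 1047 / 1388 = 0.7543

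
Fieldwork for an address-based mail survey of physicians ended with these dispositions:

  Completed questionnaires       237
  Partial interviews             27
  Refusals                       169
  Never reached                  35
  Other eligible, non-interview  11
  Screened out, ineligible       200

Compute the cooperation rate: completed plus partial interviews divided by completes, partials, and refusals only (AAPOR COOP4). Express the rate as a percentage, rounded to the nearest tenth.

Num → 237 + 27 = 264
Base → 237 + 27 + 169 = 433
COOP4 = 264 / 433 = 0.6097

61.0%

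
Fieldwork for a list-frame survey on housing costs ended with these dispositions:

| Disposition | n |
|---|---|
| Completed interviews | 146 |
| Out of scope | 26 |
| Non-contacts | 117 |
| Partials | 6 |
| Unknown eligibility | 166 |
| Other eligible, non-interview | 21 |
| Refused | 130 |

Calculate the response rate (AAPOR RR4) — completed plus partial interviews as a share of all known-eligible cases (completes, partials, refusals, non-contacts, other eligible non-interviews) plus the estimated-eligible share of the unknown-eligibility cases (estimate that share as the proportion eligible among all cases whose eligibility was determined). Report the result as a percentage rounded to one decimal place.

26.4%

Numerator = 146 + 6 = 152
Determined eligible = 146 + 6 + 130 + 117 + 21 = 420
e = 420 / (420 + 26) = 420 / 446 = 0.9417
Eligible share of unknowns = 0.9417 × 166 = 156.32
Denom = 420 + 156.32 = 576.32
RR4 = 152 / 576.32 = 0.2637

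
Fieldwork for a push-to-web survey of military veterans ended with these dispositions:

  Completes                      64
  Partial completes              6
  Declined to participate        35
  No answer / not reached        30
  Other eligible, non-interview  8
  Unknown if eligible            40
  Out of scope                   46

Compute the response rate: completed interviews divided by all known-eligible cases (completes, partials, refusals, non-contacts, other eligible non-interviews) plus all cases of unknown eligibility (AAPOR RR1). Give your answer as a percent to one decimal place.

35.0%

Top: 64
Base: 64 + 6 + 35 + 30 + 8 + 40 = 183
RR1 = 64 / 183 = 0.3497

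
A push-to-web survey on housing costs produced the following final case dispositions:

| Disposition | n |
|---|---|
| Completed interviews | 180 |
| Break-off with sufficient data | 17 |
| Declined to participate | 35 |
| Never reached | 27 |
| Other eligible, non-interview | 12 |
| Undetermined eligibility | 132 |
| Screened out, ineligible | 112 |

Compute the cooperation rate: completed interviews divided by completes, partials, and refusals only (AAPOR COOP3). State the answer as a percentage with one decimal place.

Num: 180
Denom: 180 + 17 + 35 = 232
COOP3 = 180 / 232 = 0.7759

77.6%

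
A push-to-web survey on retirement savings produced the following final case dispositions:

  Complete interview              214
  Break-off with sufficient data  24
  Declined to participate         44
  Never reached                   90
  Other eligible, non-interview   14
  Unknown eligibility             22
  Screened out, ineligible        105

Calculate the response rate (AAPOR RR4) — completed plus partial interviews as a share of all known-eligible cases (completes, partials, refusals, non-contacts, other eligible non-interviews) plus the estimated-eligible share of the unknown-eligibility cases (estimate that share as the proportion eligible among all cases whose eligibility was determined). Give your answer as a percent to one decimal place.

59.0%

Top: 214 + 24 = 238
Known eligible: 214 + 24 + 44 + 90 + 14 = 386
e = 386 / (386 + 105) = 386 / 491 = 0.7862
Estimated eligible among unknowns: 0.7862 × 22 = 17.30
Denominator: 386 + 17.30 = 403.30
RR4 = 238 / 403.30 = 0.5901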